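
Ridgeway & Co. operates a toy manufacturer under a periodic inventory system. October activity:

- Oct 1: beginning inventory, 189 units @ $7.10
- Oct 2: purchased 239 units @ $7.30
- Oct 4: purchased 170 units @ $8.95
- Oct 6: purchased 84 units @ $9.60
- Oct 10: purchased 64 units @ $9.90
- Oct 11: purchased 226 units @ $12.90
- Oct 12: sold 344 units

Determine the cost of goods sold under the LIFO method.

Oct 12, 344 sold [LIFO — newest first]: 226 @ $12.90 + 64 @ $9.90 + 54 @ $9.60 = $4,067.40
Ending inventory: 189 @ $7.10 + 239 @ $7.30 + 170 @ $8.95 + 30 @ $9.60 = $4,896.10

COGS = $4,067.40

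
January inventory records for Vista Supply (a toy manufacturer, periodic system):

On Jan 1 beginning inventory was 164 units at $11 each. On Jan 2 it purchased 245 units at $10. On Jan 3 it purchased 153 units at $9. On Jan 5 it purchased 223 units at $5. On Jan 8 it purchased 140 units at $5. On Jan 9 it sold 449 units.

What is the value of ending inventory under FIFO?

Ending inventory = $2,832

Jan 9, 449 sold [FIFO — oldest first]: 164 @ $11 + 245 @ $10 + 40 @ $9 = $4,614
Ending inventory: 113 @ $9 + 223 @ $5 + 140 @ $5 = $2,832
Check: goods available $7,446 = COGS $4,614 + ending $2,832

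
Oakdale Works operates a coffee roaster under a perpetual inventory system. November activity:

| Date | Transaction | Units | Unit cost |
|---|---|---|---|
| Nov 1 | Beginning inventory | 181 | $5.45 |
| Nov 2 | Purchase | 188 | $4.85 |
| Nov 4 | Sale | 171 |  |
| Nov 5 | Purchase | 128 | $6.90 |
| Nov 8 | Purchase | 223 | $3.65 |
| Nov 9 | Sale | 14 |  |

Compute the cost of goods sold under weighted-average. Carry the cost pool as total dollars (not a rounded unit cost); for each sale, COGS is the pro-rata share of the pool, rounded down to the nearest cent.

COGS = $948.92

After Nov 1: 181 on hand, pool $986.45 (≈ $5.4500 each)
After Nov 2: 369 on hand, pool $1,898.25 (≈ $5.1443 each)
Nov 4, sell 171: 171/369 × $1,898.25 → $879.67
After Nov 5: 326 on hand, pool $1,901.78 (≈ $5.8337 each)
After Nov 8: 549 on hand, pool $2,715.73 (≈ $4.9467 each)
Nov 9, sell 14: 14/549 × $2,715.73 → $69.25
Total COGS = $879.67 + $69.25 = $948.92
Ending inventory (cost pool remaining) = $2,646.48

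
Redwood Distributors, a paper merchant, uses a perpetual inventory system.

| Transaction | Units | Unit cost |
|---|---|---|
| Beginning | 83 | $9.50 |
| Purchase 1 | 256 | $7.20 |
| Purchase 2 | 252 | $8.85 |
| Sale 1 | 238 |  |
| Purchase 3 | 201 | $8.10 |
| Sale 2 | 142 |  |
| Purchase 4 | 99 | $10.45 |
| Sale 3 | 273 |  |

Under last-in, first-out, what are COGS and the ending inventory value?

COGS = $5,620.05; ending inventory = $1,904.50

Sale 1 (238) [LIFO — newest first]: 238 @ $8.85 = $2,106.30
Sale 2 (142) [LIFO — newest first]: 142 @ $8.10 = $1,150.20
Sale 3 (273) [LIFO — newest first]: 99 @ $10.45 + 59 @ $8.10 + 14 @ $8.85 + 101 @ $7.20 = $2,363.55
Total COGS = $2,106.30 + $1,150.20 + $2,363.55 = $5,620.05
Ending inventory: 83 @ $9.50 + 155 @ $7.20 = $1,904.50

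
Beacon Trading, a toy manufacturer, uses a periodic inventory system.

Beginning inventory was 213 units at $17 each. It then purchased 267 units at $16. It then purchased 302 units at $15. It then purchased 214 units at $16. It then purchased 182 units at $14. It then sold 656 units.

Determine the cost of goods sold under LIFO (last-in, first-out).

Sale 1 (656) [LIFO — newest first]: 182 @ $14 + 214 @ $16 + 260 @ $15 = $9,872
Ending inventory: 213 @ $17 + 267 @ $16 + 42 @ $15 = $8,523

COGS = $9,872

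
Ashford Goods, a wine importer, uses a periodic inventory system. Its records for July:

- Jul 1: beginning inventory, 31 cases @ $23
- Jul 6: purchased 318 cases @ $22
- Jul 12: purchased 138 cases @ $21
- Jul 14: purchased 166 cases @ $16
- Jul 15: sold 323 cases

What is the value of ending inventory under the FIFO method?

Jul 15, 323 sold [FIFO — oldest first]: 31 @ $23 + 292 @ $22 = $7,137
Ending inventory: 26 @ $22 + 138 @ $21 + 166 @ $16 = $6,126

Ending inventory = $6,126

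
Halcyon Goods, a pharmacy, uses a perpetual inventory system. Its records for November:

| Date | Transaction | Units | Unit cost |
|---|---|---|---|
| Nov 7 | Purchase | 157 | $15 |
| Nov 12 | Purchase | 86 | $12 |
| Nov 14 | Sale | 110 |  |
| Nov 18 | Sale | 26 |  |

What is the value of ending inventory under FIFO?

Nov 14, 110 sold [FIFO — oldest first]: 110 @ $15 = $1,650
Nov 18, 26 sold [FIFO — oldest first]: 26 @ $15 = $390
Total COGS = $1,650 + $390 = $2,040
Ending inventory: 21 @ $15 + 86 @ $12 = $1,347
Check: goods available $3,387 = COGS $2,040 + ending $1,347

Ending inventory = $1,347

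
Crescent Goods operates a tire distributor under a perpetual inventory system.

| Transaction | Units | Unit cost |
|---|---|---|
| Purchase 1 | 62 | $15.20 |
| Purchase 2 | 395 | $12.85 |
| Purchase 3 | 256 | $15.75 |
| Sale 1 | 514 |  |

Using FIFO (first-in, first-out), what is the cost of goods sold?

Sale 1 (514) [FIFO — oldest first]: 62 @ $15.20 + 395 @ $12.85 + 57 @ $15.75 = $6,915.90
Ending inventory: 199 @ $15.75 = $3,134.25

COGS = $6,915.90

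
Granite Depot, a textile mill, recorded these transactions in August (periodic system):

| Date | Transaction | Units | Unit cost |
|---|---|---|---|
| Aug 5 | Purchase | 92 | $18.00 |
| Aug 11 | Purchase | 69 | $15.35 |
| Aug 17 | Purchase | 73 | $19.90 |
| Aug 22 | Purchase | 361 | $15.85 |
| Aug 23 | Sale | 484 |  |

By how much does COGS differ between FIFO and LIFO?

$188.30

FIFO COGS: 92 @ $18.00 + 69 @ $15.35 + 73 @ $19.90 + 250 @ $15.85 = $8,130.35
LIFO COGS: 361 @ $15.85 + 73 @ $19.90 + 50 @ $15.35 = $7,942.05
Difference = |$8,130.35 − $7,942.05| = $188.30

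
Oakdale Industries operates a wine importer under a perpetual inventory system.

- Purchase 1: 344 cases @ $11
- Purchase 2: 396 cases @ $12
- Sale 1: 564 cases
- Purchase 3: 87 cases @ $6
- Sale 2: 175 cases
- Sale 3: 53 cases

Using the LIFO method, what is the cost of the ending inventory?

Ending inventory = $385

Sale 1 (564) [LIFO — newest first]: 396 @ $12 + 168 @ $11 = $6,600
Sale 2 (175) [LIFO — newest first]: 87 @ $6 + 88 @ $11 = $1,490
Sale 3 (53) [LIFO — newest first]: 53 @ $11 = $583
Total COGS = $6,600 + $1,490 + $583 = $8,673
Ending inventory: 35 @ $11 = $385
Check: goods available $9,058 = COGS $8,673 + ending $385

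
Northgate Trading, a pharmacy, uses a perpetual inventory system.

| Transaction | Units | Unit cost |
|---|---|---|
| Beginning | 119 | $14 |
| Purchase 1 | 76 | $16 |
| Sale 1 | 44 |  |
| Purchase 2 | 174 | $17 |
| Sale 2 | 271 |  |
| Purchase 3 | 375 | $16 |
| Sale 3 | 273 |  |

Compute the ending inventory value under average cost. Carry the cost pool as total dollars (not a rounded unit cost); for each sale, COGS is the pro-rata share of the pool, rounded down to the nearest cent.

Ending inventory = $2,495.39

After Beginning: 119 on hand, pool $1,666.00 (≈ $14.0000 each)
After Purchase 1: 195 on hand, pool $2,882.00 (≈ $14.7795 each)
Sale 1, sell 44: 44/195 × $2,882.00 → $650.29
After Purchase 2: 325 on hand, pool $5,189.71 (≈ $15.9683 each)
Sale 2, sell 271: 271/325 × $5,189.71 → $4,327.41
After Purchase 3: 429 on hand, pool $6,862.30 (≈ $15.9960 each)
Sale 3, sell 273: 273/429 × $6,862.30 → $4,366.91
Total COGS = $650.29 + $4,327.41 + $4,366.91 = $9,344.61
Ending inventory (cost pool remaining) = $2,495.39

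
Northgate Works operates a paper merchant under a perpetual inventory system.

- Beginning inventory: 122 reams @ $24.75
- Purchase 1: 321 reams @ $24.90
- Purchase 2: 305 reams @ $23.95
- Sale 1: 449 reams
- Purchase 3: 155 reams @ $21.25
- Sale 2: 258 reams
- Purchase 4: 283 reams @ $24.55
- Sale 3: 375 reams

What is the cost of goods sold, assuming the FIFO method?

Sale 1 (449) [FIFO — oldest first]: 122 @ $24.75 + 321 @ $24.90 + 6 @ $23.95 = $11,156.10
Sale 2 (258) [FIFO — oldest first]: 258 @ $23.95 = $6,179.10
Sale 3 (375) [FIFO — oldest first]: 41 @ $23.95 + 155 @ $21.25 + 179 @ $24.55 = $8,670.15
Total COGS = $11,156.10 + $6,179.10 + $8,670.15 = $26,005.35
Ending inventory: 104 @ $24.55 = $2,553.20
Check: goods available $28,558.55 = COGS $26,005.35 + ending $2,553.20

COGS = $26,005.35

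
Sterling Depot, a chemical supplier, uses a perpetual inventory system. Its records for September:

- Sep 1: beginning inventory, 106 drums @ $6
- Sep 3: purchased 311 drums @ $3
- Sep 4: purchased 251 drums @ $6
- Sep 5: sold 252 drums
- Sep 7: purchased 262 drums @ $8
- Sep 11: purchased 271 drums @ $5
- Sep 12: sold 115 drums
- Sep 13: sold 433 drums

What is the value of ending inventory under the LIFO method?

Ending inventory = $1,521

Sep 5, 252 sold [LIFO — newest first]: 251 @ $6 + 1 @ $3 = $1,509
Sep 12, 115 sold [LIFO — newest first]: 115 @ $5 = $575
Sep 13, 433 sold [LIFO — newest first]: 156 @ $5 + 262 @ $8 + 15 @ $3 = $2,921
Total COGS = $1,509 + $575 + $2,921 = $5,005
Ending inventory: 106 @ $6 + 295 @ $3 = $1,521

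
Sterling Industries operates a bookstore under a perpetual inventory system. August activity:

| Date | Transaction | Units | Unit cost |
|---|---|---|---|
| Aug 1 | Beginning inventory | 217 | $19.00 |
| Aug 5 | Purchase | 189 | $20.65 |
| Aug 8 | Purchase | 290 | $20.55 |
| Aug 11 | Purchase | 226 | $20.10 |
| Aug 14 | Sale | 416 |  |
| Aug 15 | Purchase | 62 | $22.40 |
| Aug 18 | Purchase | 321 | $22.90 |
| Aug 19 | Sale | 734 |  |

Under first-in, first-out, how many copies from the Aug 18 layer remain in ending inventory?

Aug 14, 416 sold [FIFO — oldest first]: 217 @ $19.00 + 189 @ $20.65 + 10 @ $20.55 = $8,231.35
Aug 19, 734 sold [FIFO — oldest first]: 280 @ $20.55 + 226 @ $20.10 + 62 @ $22.40 + 166 @ $22.90 = $15,486.80
Total COGS = $8,231.35 + $15,486.80 = $23,718.15
Ending inventory: 155 @ $22.90 = $3,549.50
Check: goods available $27,267.65 = COGS $23,718.15 + ending $3,549.50

155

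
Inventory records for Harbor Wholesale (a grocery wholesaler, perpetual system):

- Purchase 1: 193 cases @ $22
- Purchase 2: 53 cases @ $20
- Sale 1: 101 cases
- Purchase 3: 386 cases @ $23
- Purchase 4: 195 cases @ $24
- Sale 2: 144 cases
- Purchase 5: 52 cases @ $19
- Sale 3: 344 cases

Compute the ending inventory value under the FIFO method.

Ending inventory = $6,657

Sale 1 (101) [FIFO — oldest first]: 101 @ $22 = $2,222
Sale 2 (144) [FIFO — oldest first]: 92 @ $22 + 52 @ $20 = $3,064
Sale 3 (344) [FIFO — oldest first]: 1 @ $20 + 343 @ $23 = $7,909
Total COGS = $2,222 + $3,064 + $7,909 = $13,195
Ending inventory: 43 @ $23 + 195 @ $24 + 52 @ $19 = $6,657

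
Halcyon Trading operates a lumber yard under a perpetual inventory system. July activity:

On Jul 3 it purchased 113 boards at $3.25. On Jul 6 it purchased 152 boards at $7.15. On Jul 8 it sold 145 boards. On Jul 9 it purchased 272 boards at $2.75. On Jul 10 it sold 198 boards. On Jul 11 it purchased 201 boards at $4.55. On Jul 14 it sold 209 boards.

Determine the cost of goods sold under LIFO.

Jul 8, 145 sold [LIFO — newest first]: 145 @ $7.15 = $1,036.75
Jul 10, 198 sold [LIFO — newest first]: 198 @ $2.75 = $544.50
Jul 14, 209 sold [LIFO — newest first]: 201 @ $4.55 + 8 @ $2.75 = $936.55
Total COGS = $1,036.75 + $544.50 + $936.55 = $2,517.80
Ending inventory: 113 @ $3.25 + 7 @ $7.15 + 66 @ $2.75 = $598.80
Check: goods available $3,116.60 = COGS $2,517.80 + ending $598.80

COGS = $2,517.80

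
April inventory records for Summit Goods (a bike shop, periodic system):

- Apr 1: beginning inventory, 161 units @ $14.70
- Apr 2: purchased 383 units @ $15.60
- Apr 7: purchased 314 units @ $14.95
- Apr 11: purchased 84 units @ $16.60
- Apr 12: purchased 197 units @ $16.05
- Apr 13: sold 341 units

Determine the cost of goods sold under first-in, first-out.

Apr 13, 341 sold [FIFO — oldest first]: 161 @ $14.70 + 180 @ $15.60 = $5,174.70
Ending inventory: 203 @ $15.60 + 314 @ $14.95 + 84 @ $16.60 + 197 @ $16.05 = $12,417.35

COGS = $5,174.70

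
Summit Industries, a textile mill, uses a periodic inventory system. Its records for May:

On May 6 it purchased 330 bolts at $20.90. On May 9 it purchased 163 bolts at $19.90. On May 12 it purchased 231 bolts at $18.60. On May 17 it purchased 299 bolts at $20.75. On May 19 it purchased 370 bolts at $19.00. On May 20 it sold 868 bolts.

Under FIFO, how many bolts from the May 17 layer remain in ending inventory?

155

May 20, 868 sold [FIFO — oldest first]: 330 @ $20.90 + 163 @ $19.90 + 231 @ $18.60 + 144 @ $20.75 = $17,425.30
Ending inventory: 155 @ $20.75 + 370 @ $19.00 = $10,246.25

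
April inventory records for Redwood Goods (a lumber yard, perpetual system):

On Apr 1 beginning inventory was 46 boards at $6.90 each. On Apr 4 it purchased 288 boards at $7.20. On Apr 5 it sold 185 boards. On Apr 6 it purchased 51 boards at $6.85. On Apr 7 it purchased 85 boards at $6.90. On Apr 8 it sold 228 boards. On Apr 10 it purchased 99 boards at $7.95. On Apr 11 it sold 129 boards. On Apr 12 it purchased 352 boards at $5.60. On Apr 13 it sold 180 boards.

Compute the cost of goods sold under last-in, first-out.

COGS = $4,935.60

Apr 5, 185 sold [LIFO — newest first]: 185 @ $7.20 = $1,332.00
Apr 8, 228 sold [LIFO — newest first]: 85 @ $6.90 + 51 @ $6.85 + 92 @ $7.20 = $1,598.25
Apr 11, 129 sold [LIFO — newest first]: 99 @ $7.95 + 11 @ $7.20 + 19 @ $6.90 = $997.35
Apr 13, 180 sold [LIFO — newest first]: 180 @ $5.60 = $1,008.00
Total COGS = $1,332.00 + $1,598.25 + $997.35 + $1,008.00 = $4,935.60
Ending inventory: 27 @ $6.90 + 172 @ $5.60 = $1,149.50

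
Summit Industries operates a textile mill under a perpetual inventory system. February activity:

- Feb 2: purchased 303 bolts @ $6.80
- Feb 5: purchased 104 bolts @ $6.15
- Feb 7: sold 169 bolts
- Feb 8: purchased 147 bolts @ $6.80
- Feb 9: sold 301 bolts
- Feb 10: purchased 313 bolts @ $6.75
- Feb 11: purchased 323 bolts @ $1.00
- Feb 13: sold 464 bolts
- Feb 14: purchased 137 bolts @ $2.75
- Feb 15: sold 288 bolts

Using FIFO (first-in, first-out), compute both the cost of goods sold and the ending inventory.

Feb 7, 169 sold [FIFO — oldest first]: 169 @ $6.80 = $1,149.20
Feb 9, 301 sold [FIFO — oldest first]: 134 @ $6.80 + 104 @ $6.15 + 63 @ $6.80 = $1,979.20
Feb 13, 464 sold [FIFO — oldest first]: 84 @ $6.80 + 313 @ $6.75 + 67 @ $1.00 = $2,750.95
Feb 15, 288 sold [FIFO — oldest first]: 256 @ $1.00 + 32 @ $2.75 = $344.00
Total COGS = $1,149.20 + $1,979.20 + $2,750.95 + $344.00 = $6,223.35
Ending inventory: 105 @ $2.75 = $288.75
Check: goods available $6,512.10 = COGS $6,223.35 + ending $288.75

COGS = $6,223.35; ending inventory = $288.75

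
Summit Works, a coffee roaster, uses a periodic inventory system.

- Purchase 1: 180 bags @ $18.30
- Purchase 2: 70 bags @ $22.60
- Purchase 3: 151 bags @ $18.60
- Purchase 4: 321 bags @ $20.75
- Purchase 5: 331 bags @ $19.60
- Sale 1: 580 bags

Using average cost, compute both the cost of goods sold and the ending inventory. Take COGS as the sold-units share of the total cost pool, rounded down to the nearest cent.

COGS = $11,474.93; ending inventory = $9,358.02

Sale 1, sell 580: 580/1053 × $20,832.95 → $11,474.93
Ending inventory (cost pool remaining) = $9,358.02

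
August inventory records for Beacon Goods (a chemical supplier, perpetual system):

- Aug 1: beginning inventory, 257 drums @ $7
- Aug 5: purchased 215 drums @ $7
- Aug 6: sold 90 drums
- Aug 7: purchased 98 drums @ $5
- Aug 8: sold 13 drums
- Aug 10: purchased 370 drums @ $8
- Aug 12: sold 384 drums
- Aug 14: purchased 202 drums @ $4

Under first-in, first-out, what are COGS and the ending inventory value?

COGS = $3,379; ending inventory = $4,183

Aug 6, 90 sold [FIFO — oldest first]: 90 @ $7 = $630
Aug 8, 13 sold [FIFO — oldest first]: 13 @ $7 = $91
Aug 12, 384 sold [FIFO — oldest first]: 154 @ $7 + 215 @ $7 + 15 @ $5 = $2,658
Total COGS = $630 + $91 + $2,658 = $3,379
Ending inventory: 83 @ $5 + 370 @ $8 + 202 @ $4 = $4,183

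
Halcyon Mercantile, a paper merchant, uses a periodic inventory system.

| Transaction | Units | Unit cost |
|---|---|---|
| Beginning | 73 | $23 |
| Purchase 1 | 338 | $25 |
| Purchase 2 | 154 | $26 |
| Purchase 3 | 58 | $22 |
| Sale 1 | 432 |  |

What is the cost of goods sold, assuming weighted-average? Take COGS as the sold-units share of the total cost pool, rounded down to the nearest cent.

Sale 1, sell 432: 432/623 × $15,409.00 → $10,684.89
Ending inventory (cost pool remaining) = $4,724.11
Check: goods available $15,409.00 = COGS $10,684.89 + ending $4,724.11

COGS = $10,684.89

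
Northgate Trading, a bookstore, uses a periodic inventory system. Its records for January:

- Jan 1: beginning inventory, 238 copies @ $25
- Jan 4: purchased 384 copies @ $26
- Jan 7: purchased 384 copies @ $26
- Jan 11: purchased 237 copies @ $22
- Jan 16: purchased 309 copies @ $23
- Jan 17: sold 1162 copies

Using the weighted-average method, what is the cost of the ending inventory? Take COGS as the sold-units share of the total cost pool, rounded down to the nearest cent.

Jan 17, sell 1162: 1162/1552 × $38,239.00 → $28,629.97
Ending inventory (cost pool remaining) = $9,609.03

Ending inventory = $9,609.03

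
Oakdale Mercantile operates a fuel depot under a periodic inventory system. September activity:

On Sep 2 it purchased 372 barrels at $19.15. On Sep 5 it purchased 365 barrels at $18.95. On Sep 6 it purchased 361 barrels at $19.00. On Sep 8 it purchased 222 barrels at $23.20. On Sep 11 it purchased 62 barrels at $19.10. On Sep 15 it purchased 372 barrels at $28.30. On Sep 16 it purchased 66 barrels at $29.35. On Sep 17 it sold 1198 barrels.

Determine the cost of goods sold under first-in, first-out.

Sep 17, 1198 sold [FIFO — oldest first]: 372 @ $19.15 + 365 @ $18.95 + 361 @ $19.00 + 100 @ $23.20 = $23,219.55
Ending inventory: 122 @ $23.20 + 62 @ $19.10 + 372 @ $28.30 + 66 @ $29.35 = $16,479.30

COGS = $23,219.55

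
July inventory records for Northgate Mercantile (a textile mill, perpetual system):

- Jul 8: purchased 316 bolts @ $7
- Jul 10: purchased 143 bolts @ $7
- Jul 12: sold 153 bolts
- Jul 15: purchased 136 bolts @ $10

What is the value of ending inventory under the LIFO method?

Jul 12, 153 sold [LIFO — newest first]: 143 @ $7 + 10 @ $7 = $1,071
Ending inventory: 306 @ $7 + 136 @ $10 = $3,502
Check: goods available $4,573 = COGS $1,071 + ending $3,502

Ending inventory = $3,502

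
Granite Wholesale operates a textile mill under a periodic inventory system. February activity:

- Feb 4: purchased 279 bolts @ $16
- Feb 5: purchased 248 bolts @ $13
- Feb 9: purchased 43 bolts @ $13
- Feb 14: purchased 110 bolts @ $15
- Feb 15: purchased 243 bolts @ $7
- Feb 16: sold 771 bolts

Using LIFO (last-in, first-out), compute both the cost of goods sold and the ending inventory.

Feb 16, 771 sold [LIFO — newest first]: 243 @ $7 + 110 @ $15 + 43 @ $13 + 248 @ $13 + 127 @ $16 = $9,166
Ending inventory: 152 @ $16 = $2,432

COGS = $9,166; ending inventory = $2,432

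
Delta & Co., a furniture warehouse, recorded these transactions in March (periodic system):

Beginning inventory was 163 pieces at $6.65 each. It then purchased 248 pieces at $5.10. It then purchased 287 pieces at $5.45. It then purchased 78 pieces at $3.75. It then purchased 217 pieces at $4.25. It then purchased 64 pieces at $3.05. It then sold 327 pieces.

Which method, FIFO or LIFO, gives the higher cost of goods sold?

FIFO

FIFO COGS: 163 @ $6.65 + 164 @ $5.10 = $1,920.35
LIFO COGS: 64 @ $3.05 + 217 @ $4.25 + 46 @ $3.75 = $1,289.95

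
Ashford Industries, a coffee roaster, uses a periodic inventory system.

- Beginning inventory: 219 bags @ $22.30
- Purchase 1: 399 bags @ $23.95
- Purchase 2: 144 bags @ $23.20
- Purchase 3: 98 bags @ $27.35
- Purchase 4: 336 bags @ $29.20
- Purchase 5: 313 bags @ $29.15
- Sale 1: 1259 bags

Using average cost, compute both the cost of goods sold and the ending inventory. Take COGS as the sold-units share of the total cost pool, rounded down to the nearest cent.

Sale 1, sell 1259: 1259/1509 × $39,396.00 → $32,869.16
Ending inventory (cost pool remaining) = $6,526.84

COGS = $32,869.16; ending inventory = $6,526.84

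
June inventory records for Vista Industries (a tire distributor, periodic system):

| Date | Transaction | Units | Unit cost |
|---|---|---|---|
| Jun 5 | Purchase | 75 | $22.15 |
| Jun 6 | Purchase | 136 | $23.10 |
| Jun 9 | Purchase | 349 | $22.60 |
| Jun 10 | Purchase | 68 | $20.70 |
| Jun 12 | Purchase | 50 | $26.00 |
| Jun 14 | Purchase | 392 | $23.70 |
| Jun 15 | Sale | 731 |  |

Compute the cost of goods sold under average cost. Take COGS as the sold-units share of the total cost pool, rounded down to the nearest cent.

Jun 15, sell 731: 731/1070 × $24,688.25 → $16,866.45
Ending inventory (cost pool remaining) = $7,821.80

COGS = $16,866.45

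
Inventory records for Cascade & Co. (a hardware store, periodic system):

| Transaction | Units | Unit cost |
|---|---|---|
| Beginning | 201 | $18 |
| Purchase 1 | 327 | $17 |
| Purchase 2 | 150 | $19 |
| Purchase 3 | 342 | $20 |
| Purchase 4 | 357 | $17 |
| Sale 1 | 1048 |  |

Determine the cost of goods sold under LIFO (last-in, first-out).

Sale 1 (1048) [LIFO — newest first]: 357 @ $17 + 342 @ $20 + 150 @ $19 + 199 @ $17 = $19,142
Ending inventory: 201 @ $18 + 128 @ $17 = $5,794

COGS = $19,142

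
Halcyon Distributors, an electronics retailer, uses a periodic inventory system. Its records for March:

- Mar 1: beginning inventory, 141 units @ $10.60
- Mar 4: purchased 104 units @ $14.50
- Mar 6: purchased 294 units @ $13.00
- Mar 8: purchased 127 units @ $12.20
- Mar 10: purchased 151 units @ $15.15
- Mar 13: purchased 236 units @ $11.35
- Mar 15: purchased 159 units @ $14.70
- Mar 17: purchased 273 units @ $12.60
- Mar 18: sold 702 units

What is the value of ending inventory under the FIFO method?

Mar 18, 702 sold [FIFO — oldest first]: 141 @ $10.60 + 104 @ $14.50 + 294 @ $13.00 + 127 @ $12.20 + 36 @ $15.15 = $8,919.40
Ending inventory: 115 @ $15.15 + 236 @ $11.35 + 159 @ $14.70 + 273 @ $12.60 = $10,197.95
Check: goods available $19,117.35 = COGS $8,919.40 + ending $10,197.95

Ending inventory = $10,197.95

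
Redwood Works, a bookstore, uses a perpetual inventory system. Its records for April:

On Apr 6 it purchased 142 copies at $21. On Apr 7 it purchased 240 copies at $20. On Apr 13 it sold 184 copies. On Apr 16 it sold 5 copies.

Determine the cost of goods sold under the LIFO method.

COGS = $3,780

Apr 13, 184 sold [LIFO — newest first]: 184 @ $20 = $3,680
Apr 16, 5 sold [LIFO — newest first]: 5 @ $20 = $100
Total COGS = $3,680 + $100 = $3,780
Ending inventory: 142 @ $21 + 51 @ $20 = $4,002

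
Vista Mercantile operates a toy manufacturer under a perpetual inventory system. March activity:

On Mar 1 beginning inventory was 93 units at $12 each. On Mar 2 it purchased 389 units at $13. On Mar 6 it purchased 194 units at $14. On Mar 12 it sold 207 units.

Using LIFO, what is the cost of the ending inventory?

Ending inventory = $6,004

Mar 12, 207 sold [LIFO — newest first]: 194 @ $14 + 13 @ $13 = $2,885
Ending inventory: 93 @ $12 + 376 @ $13 = $6,004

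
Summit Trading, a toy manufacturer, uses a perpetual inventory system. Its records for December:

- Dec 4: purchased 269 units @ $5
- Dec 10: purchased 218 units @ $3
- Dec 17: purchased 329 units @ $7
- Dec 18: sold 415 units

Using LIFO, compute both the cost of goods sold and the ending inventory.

COGS = $2,561; ending inventory = $1,741

Dec 18, 415 sold [LIFO — newest first]: 329 @ $7 + 86 @ $3 = $2,561
Ending inventory: 269 @ $5 + 132 @ $3 = $1,741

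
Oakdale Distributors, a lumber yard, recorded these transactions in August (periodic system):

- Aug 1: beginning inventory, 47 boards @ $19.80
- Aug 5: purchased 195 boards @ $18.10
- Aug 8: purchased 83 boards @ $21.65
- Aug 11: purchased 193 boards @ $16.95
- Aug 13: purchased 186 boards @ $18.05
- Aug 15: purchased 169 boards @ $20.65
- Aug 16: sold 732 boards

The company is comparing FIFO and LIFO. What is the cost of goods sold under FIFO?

FIFO COGS: 47 @ $19.80 + 195 @ $18.10 + 83 @ $21.65 + 193 @ $16.95 + 186 @ $18.05 + 28 @ $20.65 = $13,463.90
LIFO COGS: 169 @ $20.65 + 186 @ $18.05 + 193 @ $16.95 + 83 @ $21.65 + 101 @ $18.10 = $13,743.55

COGS = $13,463.90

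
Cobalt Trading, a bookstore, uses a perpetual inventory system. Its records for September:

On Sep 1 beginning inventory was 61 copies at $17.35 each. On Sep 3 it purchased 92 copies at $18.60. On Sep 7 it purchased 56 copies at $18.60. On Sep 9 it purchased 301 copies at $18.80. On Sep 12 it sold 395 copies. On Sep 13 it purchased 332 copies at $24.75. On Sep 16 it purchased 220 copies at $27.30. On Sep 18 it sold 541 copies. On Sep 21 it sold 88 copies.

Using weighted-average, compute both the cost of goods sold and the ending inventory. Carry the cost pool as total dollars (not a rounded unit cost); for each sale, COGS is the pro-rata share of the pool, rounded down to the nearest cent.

COGS = $22,760.98; ending inventory = $931.97

After Sep 1: 61 on hand, pool $1,058.35 (≈ $17.3500 each)
After Sep 3: 153 on hand, pool $2,769.55 (≈ $18.1016 each)
After Sep 7: 209 on hand, pool $3,811.15 (≈ $18.2352 each)
After Sep 9: 510 on hand, pool $9,469.95 (≈ $18.5685 each)
Sep 12, sell 395: 395/510 × $9,469.95 → $7,334.56
After Sep 13: 447 on hand, pool $10,352.39 (≈ $23.1597 each)
After Sep 16: 667 on hand, pool $16,358.39 (≈ $24.5253 each)
Sep 18, sell 541: 541/667 × $16,358.39 → $13,268.19
Sep 21, sell 88: 88/126 × $3,090.20 → $2,158.23
Total COGS = $7,334.56 + $13,268.19 + $2,158.23 = $22,760.98
Ending inventory (cost pool remaining) = $931.97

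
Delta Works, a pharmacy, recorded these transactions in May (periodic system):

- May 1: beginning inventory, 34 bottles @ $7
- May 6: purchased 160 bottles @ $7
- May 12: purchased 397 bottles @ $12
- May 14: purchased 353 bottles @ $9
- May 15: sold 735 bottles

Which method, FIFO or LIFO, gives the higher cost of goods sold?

FIFO COGS: 34 @ $7 + 160 @ $7 + 397 @ $12 + 144 @ $9 = $7,418
LIFO COGS: 353 @ $9 + 382 @ $12 = $7,761

LIFO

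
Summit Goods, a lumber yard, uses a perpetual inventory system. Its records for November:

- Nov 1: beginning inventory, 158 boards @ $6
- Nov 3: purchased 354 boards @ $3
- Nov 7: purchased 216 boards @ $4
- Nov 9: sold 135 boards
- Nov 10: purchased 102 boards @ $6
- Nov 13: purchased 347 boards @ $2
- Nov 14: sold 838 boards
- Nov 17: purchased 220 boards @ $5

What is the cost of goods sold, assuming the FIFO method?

Nov 9, 135 sold [FIFO — oldest first]: 135 @ $6 = $810
Nov 14, 838 sold [FIFO — oldest first]: 23 @ $6 + 354 @ $3 + 216 @ $4 + 102 @ $6 + 143 @ $2 = $2,962
Total COGS = $810 + $2,962 = $3,772
Ending inventory: 204 @ $2 + 220 @ $5 = $1,508
Check: goods available $5,280 = COGS $3,772 + ending $1,508

COGS = $3,772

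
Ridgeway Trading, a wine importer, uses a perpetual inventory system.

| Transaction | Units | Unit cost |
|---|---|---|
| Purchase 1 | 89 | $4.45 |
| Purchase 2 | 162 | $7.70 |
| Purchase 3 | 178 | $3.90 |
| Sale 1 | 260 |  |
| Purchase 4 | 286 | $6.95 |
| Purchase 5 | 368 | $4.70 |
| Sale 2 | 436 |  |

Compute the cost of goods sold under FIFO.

Sale 1 (260) [FIFO — oldest first]: 89 @ $4.45 + 162 @ $7.70 + 9 @ $3.90 = $1,678.55
Sale 2 (436) [FIFO — oldest first]: 169 @ $3.90 + 267 @ $6.95 = $2,514.75
Total COGS = $1,678.55 + $2,514.75 = $4,193.30
Ending inventory: 19 @ $6.95 + 368 @ $4.70 = $1,861.65

COGS = $4,193.30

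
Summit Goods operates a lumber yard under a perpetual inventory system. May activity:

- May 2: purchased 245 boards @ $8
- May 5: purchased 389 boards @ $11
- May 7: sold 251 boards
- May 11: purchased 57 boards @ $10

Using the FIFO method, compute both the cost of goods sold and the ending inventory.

COGS = $2,026; ending inventory = $4,783

May 7, 251 sold [FIFO — oldest first]: 245 @ $8 + 6 @ $11 = $2,026
Ending inventory: 383 @ $11 + 57 @ $10 = $4,783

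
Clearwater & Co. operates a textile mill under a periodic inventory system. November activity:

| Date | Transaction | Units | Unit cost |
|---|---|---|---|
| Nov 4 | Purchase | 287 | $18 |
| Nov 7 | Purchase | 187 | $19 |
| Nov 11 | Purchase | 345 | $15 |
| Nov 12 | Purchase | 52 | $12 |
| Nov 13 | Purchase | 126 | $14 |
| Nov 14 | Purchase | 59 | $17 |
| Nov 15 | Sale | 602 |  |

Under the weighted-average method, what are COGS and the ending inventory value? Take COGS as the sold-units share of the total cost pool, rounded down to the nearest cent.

Nov 15, sell 602: 602/1056 × $17,285.00 → $9,853.75
Ending inventory (cost pool remaining) = $7,431.25

COGS = $9,853.75; ending inventory = $7,431.25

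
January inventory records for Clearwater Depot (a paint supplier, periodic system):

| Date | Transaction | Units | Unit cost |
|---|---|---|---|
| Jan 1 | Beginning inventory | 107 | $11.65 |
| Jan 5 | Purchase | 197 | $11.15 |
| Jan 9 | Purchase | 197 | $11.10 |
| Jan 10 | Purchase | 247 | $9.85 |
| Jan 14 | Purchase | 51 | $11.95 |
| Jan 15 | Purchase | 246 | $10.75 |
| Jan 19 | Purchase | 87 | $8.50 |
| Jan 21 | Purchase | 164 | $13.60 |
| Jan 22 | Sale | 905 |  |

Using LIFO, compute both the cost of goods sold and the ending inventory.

COGS = $9,877.80; ending inventory = $4,408.80

Jan 22, 905 sold [LIFO — newest first]: 164 @ $13.60 + 87 @ $8.50 + 246 @ $10.75 + 51 @ $11.95 + 247 @ $9.85 + 110 @ $11.10 = $9,877.80
Ending inventory: 107 @ $11.65 + 197 @ $11.15 + 87 @ $11.10 = $4,408.80
Check: goods available $14,286.60 = COGS $9,877.80 + ending $4,408.80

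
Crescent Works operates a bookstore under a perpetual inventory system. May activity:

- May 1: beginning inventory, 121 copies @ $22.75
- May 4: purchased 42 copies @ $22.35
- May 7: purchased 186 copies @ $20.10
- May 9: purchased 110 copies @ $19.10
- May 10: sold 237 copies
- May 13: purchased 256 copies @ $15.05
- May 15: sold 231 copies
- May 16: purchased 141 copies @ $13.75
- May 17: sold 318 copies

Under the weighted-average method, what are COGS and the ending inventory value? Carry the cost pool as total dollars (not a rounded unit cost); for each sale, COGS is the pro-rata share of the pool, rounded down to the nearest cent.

COGS = $14,183.89; ending inventory = $1,138.71

After May 1: 121 on hand, pool $2,752.75 (≈ $22.7500 each)
After May 4: 163 on hand, pool $3,691.45 (≈ $22.6469 each)
After May 7: 349 on hand, pool $7,430.05 (≈ $21.2895 each)
After May 9: 459 on hand, pool $9,531.05 (≈ $20.7648 each)
May 10, sell 237: 237/459 × $9,531.05 → $4,921.26
After May 13: 478 on hand, pool $8,462.59 (≈ $17.7042 each)
May 15, sell 231: 231/478 × $8,462.59 → $4,089.66
After May 16: 388 on hand, pool $6,311.68 (≈ $16.2672 each)
May 17, sell 318: 318/388 × $6,311.68 → $5,172.97
Total COGS = $4,921.26 + $4,089.66 + $5,172.97 = $14,183.89
Ending inventory (cost pool remaining) = $1,138.71
Check: goods available $15,322.60 = COGS $14,183.89 + ending $1,138.71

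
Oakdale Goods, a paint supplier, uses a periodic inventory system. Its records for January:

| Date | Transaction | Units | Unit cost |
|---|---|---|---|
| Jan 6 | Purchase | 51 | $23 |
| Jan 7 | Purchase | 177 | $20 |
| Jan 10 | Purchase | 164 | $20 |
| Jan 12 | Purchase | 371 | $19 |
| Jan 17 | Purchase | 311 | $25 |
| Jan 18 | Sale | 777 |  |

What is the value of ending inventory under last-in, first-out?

Ending inventory = $6,093

Jan 18, 777 sold [LIFO — newest first]: 311 @ $25 + 371 @ $19 + 95 @ $20 = $16,724
Ending inventory: 51 @ $23 + 177 @ $20 + 69 @ $20 = $6,093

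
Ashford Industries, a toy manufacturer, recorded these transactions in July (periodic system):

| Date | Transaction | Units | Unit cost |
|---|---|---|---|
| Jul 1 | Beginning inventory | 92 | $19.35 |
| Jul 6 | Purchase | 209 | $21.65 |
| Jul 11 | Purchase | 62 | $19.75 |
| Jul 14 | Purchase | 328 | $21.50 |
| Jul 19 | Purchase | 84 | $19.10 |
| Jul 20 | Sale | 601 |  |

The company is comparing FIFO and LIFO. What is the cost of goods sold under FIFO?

FIFO COGS: 92 @ $19.35 + 209 @ $21.65 + 62 @ $19.75 + 238 @ $21.50 = $12,646.55
LIFO COGS: 84 @ $19.10 + 328 @ $21.50 + 62 @ $19.75 + 127 @ $21.65 = $12,630.45

COGS = $12,646.55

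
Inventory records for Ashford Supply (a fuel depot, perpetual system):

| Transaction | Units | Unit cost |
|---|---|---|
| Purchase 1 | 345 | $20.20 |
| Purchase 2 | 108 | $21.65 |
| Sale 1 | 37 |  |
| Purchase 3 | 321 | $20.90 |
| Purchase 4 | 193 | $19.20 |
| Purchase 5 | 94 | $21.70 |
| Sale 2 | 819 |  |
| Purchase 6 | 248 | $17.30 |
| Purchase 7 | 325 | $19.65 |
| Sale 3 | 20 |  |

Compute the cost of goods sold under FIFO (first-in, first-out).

Sale 1 (37) [FIFO — oldest first]: 37 @ $20.20 = $747.40
Sale 2 (819) [FIFO — oldest first]: 308 @ $20.20 + 108 @ $21.65 + 321 @ $20.90 + 82 @ $19.20 = $16,843.10
Sale 3 (20) [FIFO — oldest first]: 20 @ $19.20 = $384.00
Total COGS = $747.40 + $16,843.10 + $384.00 = $17,974.50
Ending inventory: 91 @ $19.20 + 94 @ $21.70 + 248 @ $17.30 + 325 @ $19.65 = $14,463.65
Check: goods available $32,438.15 = COGS $17,974.50 + ending $14,463.65

COGS = $17,974.50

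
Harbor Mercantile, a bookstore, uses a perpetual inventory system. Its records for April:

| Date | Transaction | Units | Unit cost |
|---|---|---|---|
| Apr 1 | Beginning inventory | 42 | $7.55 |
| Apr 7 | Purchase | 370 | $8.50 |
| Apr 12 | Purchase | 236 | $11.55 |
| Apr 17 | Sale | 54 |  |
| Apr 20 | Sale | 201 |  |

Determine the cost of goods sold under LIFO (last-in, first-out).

Apr 17, 54 sold [LIFO — newest first]: 54 @ $11.55 = $623.70
Apr 20, 201 sold [LIFO — newest first]: 182 @ $11.55 + 19 @ $8.50 = $2,263.60
Total COGS = $623.70 + $2,263.60 = $2,887.30
Ending inventory: 42 @ $7.55 + 351 @ $8.50 = $3,300.60

COGS = $2,887.30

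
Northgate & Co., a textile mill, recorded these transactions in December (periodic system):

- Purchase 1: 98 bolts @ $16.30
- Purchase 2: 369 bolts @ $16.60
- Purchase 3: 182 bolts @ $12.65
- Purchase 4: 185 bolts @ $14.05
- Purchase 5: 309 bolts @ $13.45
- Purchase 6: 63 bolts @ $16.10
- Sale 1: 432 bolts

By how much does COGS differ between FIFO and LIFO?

$1,128.45

FIFO COGS: 98 @ $16.30 + 334 @ $16.60 = $7,141.80
LIFO COGS: 63 @ $16.10 + 309 @ $13.45 + 60 @ $14.05 = $6,013.35
Difference = |$7,141.80 − $6,013.35| = $1,128.45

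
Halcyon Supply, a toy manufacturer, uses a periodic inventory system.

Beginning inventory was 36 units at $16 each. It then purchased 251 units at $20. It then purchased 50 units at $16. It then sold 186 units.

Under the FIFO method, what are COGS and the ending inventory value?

Sale 1 (186) [FIFO — oldest first]: 36 @ $16 + 150 @ $20 = $3,576
Ending inventory: 101 @ $20 + 50 @ $16 = $2,820
Check: goods available $6,396 = COGS $3,576 + ending $2,820

COGS = $3,576; ending inventory = $2,820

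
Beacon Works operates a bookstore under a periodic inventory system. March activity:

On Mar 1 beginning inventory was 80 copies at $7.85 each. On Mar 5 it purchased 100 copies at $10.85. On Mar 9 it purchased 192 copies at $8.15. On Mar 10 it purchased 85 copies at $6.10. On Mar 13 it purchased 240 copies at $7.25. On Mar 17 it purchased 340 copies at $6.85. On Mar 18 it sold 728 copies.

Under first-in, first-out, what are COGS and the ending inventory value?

Mar 18, 728 sold [FIFO — oldest first]: 80 @ $7.85 + 100 @ $10.85 + 192 @ $8.15 + 85 @ $6.10 + 240 @ $7.25 + 31 @ $6.85 = $5,748.65
Ending inventory: 309 @ $6.85 = $2,116.65

COGS = $5,748.65; ending inventory = $2,116.65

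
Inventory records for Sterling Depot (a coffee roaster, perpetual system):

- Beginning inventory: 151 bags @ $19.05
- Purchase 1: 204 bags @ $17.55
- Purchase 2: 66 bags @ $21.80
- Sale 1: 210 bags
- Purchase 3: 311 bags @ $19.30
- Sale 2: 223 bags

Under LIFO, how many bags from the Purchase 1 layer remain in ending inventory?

Sale 1 (210) [LIFO — newest first]: 66 @ $21.80 + 144 @ $17.55 = $3,966.00
Sale 2 (223) [LIFO — newest first]: 223 @ $19.30 = $4,303.90
Total COGS = $3,966.00 + $4,303.90 = $8,269.90
Ending inventory: 151 @ $19.05 + 60 @ $17.55 + 88 @ $19.30 = $5,627.95
Check: goods available $13,897.85 = COGS $8,269.90 + ending $5,627.95

60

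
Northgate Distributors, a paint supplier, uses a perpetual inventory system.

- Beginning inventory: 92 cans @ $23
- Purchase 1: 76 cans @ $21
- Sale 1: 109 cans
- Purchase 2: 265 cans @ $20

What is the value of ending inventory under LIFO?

Sale 1 (109) [LIFO — newest first]: 76 @ $21 + 33 @ $23 = $2,355
Ending inventory: 59 @ $23 + 265 @ $20 = $6,657
Check: goods available $9,012 = COGS $2,355 + ending $6,657

Ending inventory = $6,657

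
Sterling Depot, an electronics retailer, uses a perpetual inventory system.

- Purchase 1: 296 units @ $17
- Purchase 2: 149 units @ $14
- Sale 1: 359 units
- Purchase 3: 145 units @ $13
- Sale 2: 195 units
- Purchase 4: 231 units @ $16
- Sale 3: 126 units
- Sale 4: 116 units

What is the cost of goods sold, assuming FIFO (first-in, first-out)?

Sale 1 (359) [FIFO — oldest first]: 296 @ $17 + 63 @ $14 = $5,914
Sale 2 (195) [FIFO — oldest first]: 86 @ $14 + 109 @ $13 = $2,621
Sale 3 (126) [FIFO — oldest first]: 36 @ $13 + 90 @ $16 = $1,908
Sale 4 (116) [FIFO — oldest first]: 116 @ $16 = $1,856
Total COGS = $5,914 + $2,621 + $1,908 + $1,856 = $12,299
Ending inventory: 25 @ $16 = $400
Check: goods available $12,699 = COGS $12,299 + ending $400

COGS = $12,299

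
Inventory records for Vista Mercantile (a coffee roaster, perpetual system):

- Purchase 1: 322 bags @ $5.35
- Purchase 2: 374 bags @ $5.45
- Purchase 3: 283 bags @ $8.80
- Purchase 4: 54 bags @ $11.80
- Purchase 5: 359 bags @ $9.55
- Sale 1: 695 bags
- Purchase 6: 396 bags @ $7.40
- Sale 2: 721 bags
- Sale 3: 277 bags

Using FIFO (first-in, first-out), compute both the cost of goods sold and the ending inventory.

Sale 1 (695) [FIFO — oldest first]: 322 @ $5.35 + 373 @ $5.45 = $3,755.55
Sale 2 (721) [FIFO — oldest first]: 1 @ $5.45 + 283 @ $8.80 + 54 @ $11.80 + 359 @ $9.55 + 24 @ $7.40 = $6,739.10
Sale 3 (277) [FIFO — oldest first]: 277 @ $7.40 = $2,049.80
Total COGS = $3,755.55 + $6,739.10 + $2,049.80 = $12,544.45
Ending inventory: 95 @ $7.40 = $703.00
Check: goods available $13,247.45 = COGS $12,544.45 + ending $703.00

COGS = $12,544.45; ending inventory = $703.00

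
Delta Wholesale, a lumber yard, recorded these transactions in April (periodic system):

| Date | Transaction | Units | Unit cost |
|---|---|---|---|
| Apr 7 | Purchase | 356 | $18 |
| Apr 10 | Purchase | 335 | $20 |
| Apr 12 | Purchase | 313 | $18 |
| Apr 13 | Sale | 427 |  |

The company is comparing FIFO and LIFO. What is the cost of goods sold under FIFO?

COGS = $7,828

FIFO COGS: 356 @ $18 + 71 @ $20 = $7,828
LIFO COGS: 313 @ $18 + 114 @ $20 = $7,914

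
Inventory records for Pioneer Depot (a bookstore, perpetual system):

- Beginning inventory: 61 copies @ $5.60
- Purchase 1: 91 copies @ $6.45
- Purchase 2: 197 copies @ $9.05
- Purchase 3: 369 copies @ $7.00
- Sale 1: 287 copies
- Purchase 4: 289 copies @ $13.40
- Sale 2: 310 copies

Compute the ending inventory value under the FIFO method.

Ending inventory = $4,719.60

Sale 1 (287) [FIFO — oldest first]: 61 @ $5.60 + 91 @ $6.45 + 135 @ $9.05 = $2,150.30
Sale 2 (310) [FIFO — oldest first]: 62 @ $9.05 + 248 @ $7.00 = $2,297.10
Total COGS = $2,150.30 + $2,297.10 = $4,447.40
Ending inventory: 121 @ $7.00 + 289 @ $13.40 = $4,719.60
Check: goods available $9,167.00 = COGS $4,447.40 + ending $4,719.60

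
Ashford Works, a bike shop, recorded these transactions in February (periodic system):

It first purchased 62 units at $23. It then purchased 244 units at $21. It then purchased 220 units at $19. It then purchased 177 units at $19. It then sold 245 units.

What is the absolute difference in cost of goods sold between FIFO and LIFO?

FIFO COGS: 62 @ $23 + 183 @ $21 = $5,269
LIFO COGS: 177 @ $19 + 68 @ $19 = $4,655
Difference = |$5,269 − $4,655| = $614

$614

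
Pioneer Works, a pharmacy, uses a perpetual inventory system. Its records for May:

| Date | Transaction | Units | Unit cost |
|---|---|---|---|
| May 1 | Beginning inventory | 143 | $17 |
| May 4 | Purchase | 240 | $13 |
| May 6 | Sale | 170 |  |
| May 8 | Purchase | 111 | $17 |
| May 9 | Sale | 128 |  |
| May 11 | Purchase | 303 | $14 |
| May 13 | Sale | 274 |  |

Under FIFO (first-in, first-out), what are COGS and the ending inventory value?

May 6, 170 sold [FIFO — oldest first]: 143 @ $17 + 27 @ $13 = $2,782
May 9, 128 sold [FIFO — oldest first]: 128 @ $13 = $1,664
May 13, 274 sold [FIFO — oldest first]: 85 @ $13 + 111 @ $17 + 78 @ $14 = $4,084
Total COGS = $2,782 + $1,664 + $4,084 = $8,530
Ending inventory: 225 @ $14 = $3,150
Check: goods available $11,680 = COGS $8,530 + ending $3,150

COGS = $8,530; ending inventory = $3,150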